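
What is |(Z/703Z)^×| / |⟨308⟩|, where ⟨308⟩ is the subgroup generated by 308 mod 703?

72

Since 308 ∈ (Z/703Z)^×, its order divides φ(703) = φ(19·37) = (19−1)·(37−1) = 18·36 = 648 = 2^3 · 3^4.
Divisors of 648: 1, 2, 3, 4, 6, 8, 9, 12, 18, 24, 27, 36, 54, 72, 81, 108, 162, 216, 324, 648.
Compute 308^d (mod 703) for the divisors d until we hit 1:
308^1 ≡ 308 (mod 703)
308^2 ≡ 662 (mod 703)
308^3 ≡ 26 (mod 703)
308^4 ≡ 275 (mod 703)
308^6 ≡ 676 (mod 703)
308^8 ≡ 404 (mod 703)
308^9 ≡ 1 (mod 703) ✓
So ord_703(308) = 9, hence |⟨308⟩| = 9.
The index is φ(703) / ord(308) = 648 / 9 = 72.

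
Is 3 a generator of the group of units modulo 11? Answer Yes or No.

No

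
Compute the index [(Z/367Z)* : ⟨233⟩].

3

By Lagrange's theorem, ord_367(233) divides φ(367) = 367 − 1 = 366 = 2 · 3 · 61.
Divisors of 366: 1, 2, 3, 6, 61, 122, 183, 366.
Check 233^d mod 367 for each divisor in increasing order:
233^1 ≡ 233 (mod 367)
233^2 ≡ 340 (mod 367)
233^3 ≡ 315 (mod 367)
233^6 ≡ 135 (mod 367)
233^61 ≡ 366 (mod 367)
233^122 ≡ 1 (mod 367) ✓
The order of 233 is 122, so the subgroup it generates has 122 elements.
Index = |(Z/367Z)^×| / |⟨233⟩| = 366 / 122 = 3.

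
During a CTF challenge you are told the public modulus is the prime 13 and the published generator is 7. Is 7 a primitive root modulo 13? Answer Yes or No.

Yes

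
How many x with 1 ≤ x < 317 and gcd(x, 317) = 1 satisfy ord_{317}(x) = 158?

78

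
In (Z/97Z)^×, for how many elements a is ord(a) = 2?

φ(97) = 97 − 1 = 96 = 2^5 · 3.
Since (Z/97Z)^× is cyclic of order 96, the number of elements of order d is φ(d) when d | 96 and 0 otherwise.
2 | 96, and φ(2) = 2 − 1 = 1.

1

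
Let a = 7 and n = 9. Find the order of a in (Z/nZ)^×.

Since 7 ∈ (Z/9Z)^×, its order divides φ(9) = φ(3^2) = 3·(3−1) = 6 = 2 · 3.
Divisors of 6: 1, 2, 3, 6.
Evaluate successive powers at the divisors of 6:
7^1 ≡ 7 (mod 9)
7^2 ≡ 4 (mod 9)
7^3 ≡ 1 (mod 9) ✓
So ord_9(7) = 3.

3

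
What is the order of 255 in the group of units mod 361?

By Lagrange's theorem, ord_361(255) divides φ(361) = φ(19^2) = 19·(19−1) = 342 = 2 · 3^2 · 19.
Divisors of 342: 1, 2, 3, 6, 9, 18, 19, 38, 57, 114, 171, 342.
Check 255^d mod 361 for each divisor in increasing order:
255^1 ≡ 255 (mod 361)
255^2 ≡ 45 (mod 361)
255^3 ≡ 284 (mod 361)
255^6 ≡ 153 (mod 361)
255^9 ≡ 132 (mod 361)
255^18 ≡ 96 (mod 361)
255^19 ≡ 293 (mod 361)
255^38 ≡ 292 (mod 361)
255^57 ≡ 360 (mod 361)
255^114 ≡ 1 (mod 361) ✓
Therefore the multiplicative order of 255 modulo 361 is 114.

114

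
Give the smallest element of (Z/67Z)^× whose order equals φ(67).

2

φ(67) = 67 − 1 = 66 = 2 · 3 · 11.
Test candidates g = 2, 3, … against the prime factors q ∈ {2, 3, 11} of φ(67): g is a generator iff g^(66/q) ≢ 1 for every such q.
g = 2: 2^33 ≡ 66; 2^22 ≡ 37; 2^6 ≡ 64 — none is 1, so 2 is a primitive root.
Hence the least primitive root of 67 is 2.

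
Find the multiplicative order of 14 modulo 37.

12

ord(14) | φ(37) = 37 − 1 = 36 = 2^2 · 3^2.
Divisors of 36: 1, 2, 3, 4, 6, 9, 12, 18, 36.
Compute 14^d (mod 37) for the divisors d until we hit 1:
14^1 ≡ 14
14^2 ≡ 11
14^3 ≡ 6
14^4 ≡ 10
14^6 ≡ 36
14^9 ≡ 31
14^12 ≡ 1
The smallest such exponent is 12, so the order of 14 is 12.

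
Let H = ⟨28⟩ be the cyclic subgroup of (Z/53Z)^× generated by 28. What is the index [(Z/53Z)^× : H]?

Since 28 ∈ (Z/53Z)^×, its order divides φ(53) = 53 − 1 = 52 = 2^2 · 13.
Divisors of 52: 1, 2, 4, 13, 26, 52.
Check 28^d mod 53 for each divisor in increasing order:
28^1 ≡ 28 (mod 53)
28^2 ≡ 42 (mod 53)
28^4 ≡ 15 (mod 53)
28^13 ≡ 1 (mod 53) ✓
The order of 28 is 13, so the subgroup it generates has 13 elements.
The index is φ(53) / ord(28) = 52 / 13 = 4.

4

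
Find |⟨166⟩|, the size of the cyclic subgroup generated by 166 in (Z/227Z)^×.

113

Since 166 ∈ (Z/227Z)^×, its order divides φ(227) = 227 − 1 = 226 = 2 · 113.
Divisors of 226: 1, 2, 113, 226.
Check 166^d mod 227 for each divisor in increasing order:
166^1 ≡ 166 (mod 227)
166^2 ≡ 89 (mod 227)
166^113 ≡ 1 (mod 227) ✓
Therefore the multiplicative order of 166 modulo 227 is 113.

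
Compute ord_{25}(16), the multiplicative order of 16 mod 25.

5

The order of 16 must divide φ(25) = φ(5^2) = 5·(5−1) = 20 = 2^2 · 5.
Divisors of 20: 1, 2, 4, 5, 10, 20.
Evaluate successive powers at the divisors of 20:
16^1 ≡ 16
16^2 ≡ 6
16^4 ≡ 11
16^5 ≡ 1
Therefore the multiplicative order of 16 modulo 25 is 5.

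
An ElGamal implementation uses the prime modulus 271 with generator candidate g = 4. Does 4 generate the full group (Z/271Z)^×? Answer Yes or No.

φ(271) = 271 − 1 = 270 = 2 · 3^3 · 5.
It suffices to check that the order of 4 is not a proper divisor of 270: compute 4^(270/q) for q ∈ {2, 3, 5}.
4^135 ≡ 1 (mod 271)  [q = 2: ≡ 1 ✗]
4^90 ≡ 28 (mod 271)  [q = 3: ≢ 1 ✓]
4^54 ≡ 187 (mod 271)  [q = 5: ≢ 1 ✓]
4^135 ≡ 1 shows ord(4) | 135, strictly less than φ(271); not a primitive root.

No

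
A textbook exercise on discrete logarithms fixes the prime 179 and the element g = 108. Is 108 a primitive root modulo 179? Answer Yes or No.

No

φ(179) = 179 − 1 = 178 = 2 · 89.
108 is a primitive root mod 179 iff 108^(φ(179)/q) ≢ 1 for every prime q | φ(179), i.e. q ∈ {2, 89}.
108^89 ≡ 1 (mod 179)  [q = 2: ≡ 1 ✗]
108^2 ≡ 29 (mod 179)  [q = 89: ≢ 1 ✓]
Since 108^89 ≡ 1, the order of 108 divides 89 < 178, so 108 is not a primitive root.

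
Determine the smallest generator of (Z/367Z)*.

6

φ(367) = 367 − 1 = 366 = 2 · 3 · 61.
Test candidates g = 2, 3, … against the prime factors q ∈ {2, 3, 61} of φ(367): g is a generator iff g^(366/q) ≢ 1 for every such q.
g = 2: 2^183 ≡ 1 — hits 1, so not a primitive root.
g = 3: 3^183 ≡ 366; 3^122 ≡ 1 — hits 1, so not a primitive root.
g = 4: 4^183 ≡ 1 — hits 1, so not a primitive root.
g = 5: 5^183 ≡ 366; 5^122 ≡ 1 — hits 1, so not a primitive root.
g = 6: 6^183 ≡ 366; 6^122 ≡ 283; 6^6 ≡ 47 — none is 1, so 6 is a primitive root.
Hence the least primitive root of 367 is 6.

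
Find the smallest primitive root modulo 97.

φ(97) = 97 − 1 = 96 = 2^5 · 3.
Test candidates g = 2, 3, … against the prime factors q ∈ {2, 3} of φ(97): g is a generator iff g^(96/q) ≢ 1 for every such q.
g = 2: 2^48 ≡ 1 — hits 1, so not a primitive root.
g = 3: 3^48 ≡ 1 — hits 1, so not a primitive root.
g = 4: 4^48 ≡ 1 — hits 1, so not a primitive root.
g = 5: 5^48 ≡ 96; 5^32 ≡ 35 — none is 1, so 5 is a primitive root.
So 5 is the smallest generator of (Z/97Z)^×.

5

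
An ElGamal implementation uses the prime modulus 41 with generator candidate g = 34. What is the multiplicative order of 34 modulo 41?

40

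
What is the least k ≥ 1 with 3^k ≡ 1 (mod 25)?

20

Since 3 ∈ (Z/25Z)^×, its order divides φ(25) = φ(5^2) = 5·(5−1) = 20 = 2^2 · 5.
Divisors of 20: 1, 2, 4, 5, 10, 20.
Check 3^d mod 25 for each divisor in increasing order:
3^1 ≡ 3
3^2 ≡ 9
3^4 ≡ 6
3^5 ≡ 18
3^10 ≡ 24
3^20 ≡ 1
Hence ord(3) = 20.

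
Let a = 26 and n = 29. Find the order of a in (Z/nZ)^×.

ord(26) | φ(29) = 29 − 1 = 28 = 2^2 · 7.
Divisors of 28: 1, 2, 4, 7, 14, 28.
Compute 26^d (mod 29) for the divisors d until we hit 1:
26^1 ≡ 26 (mod 29)
26^2 ≡ 9 (mod 29)
26^4 ≡ 23 (mod 29)
26^7 ≡ 17 (mod 29)
26^14 ≡ 28 (mod 29)
26^28 ≡ 1 (mod 29) ✓
Therefore the multiplicative order of 26 modulo 29 is 28.

28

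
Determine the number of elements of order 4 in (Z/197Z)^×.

2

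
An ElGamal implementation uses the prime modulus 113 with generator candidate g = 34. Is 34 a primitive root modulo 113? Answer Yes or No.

φ(113) = 113 − 1 = 112 = 2^4 · 7.
34 is a primitive root mod 113 iff 34^(φ(113)/q) ≢ 1 for every prime q | φ(113), i.e. q ∈ {2, 7}.
34^56 ≡ 112 (mod 113)  [q = 2: ≢ 1 ✓]
34^16 ≡ 16 (mod 113)  [q = 7: ≢ 1 ✓]
All checks pass, so 34 has order 112 and is a primitive root modulo 113.

Yes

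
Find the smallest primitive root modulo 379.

2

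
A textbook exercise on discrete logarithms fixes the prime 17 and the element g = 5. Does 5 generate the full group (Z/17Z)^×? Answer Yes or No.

Yes

φ(17) = 17 − 1 = 16 = 2^4.
Test 5^(16/q) mod 17 for each prime factor q of 16:
5^8 ≡ 16 (mod 17)  [q = 2: ≢ 1 ✓]
Every test exponent gives a nontrivial residue, hence 5 generates the full group.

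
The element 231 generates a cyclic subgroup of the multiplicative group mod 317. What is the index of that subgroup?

The order of 231 must divide φ(317) = 317 − 1 = 316 = 2^2 · 79.
Divisors of 316: 1, 2, 4, 79, 158, 316.
Compute 231^d (mod 317) for the divisors d until we hit 1:
231^1 ≡ 231
231^2 ≡ 105
231^4 ≡ 247
231^79 ≡ 114
231^158 ≡ 316
231^316 ≡ 1
So ord_317(231) = 316, hence |⟨231⟩| = 316.
[(Z/317Z)^× : ⟨231⟩] = 316/316 = 1.

1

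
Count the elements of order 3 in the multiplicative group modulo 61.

2

φ(61) = 61 − 1 = 60 = 2^2 · 3 · 5.
Since (Z/61Z)^× is cyclic of order 60, the number of elements of order d is φ(d) when d | 60 and 0 otherwise.
3 | 60, and φ(3) = 3 − 1 = 2.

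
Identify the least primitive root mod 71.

φ(71) = 71 − 1 = 70 = 2 · 5 · 7.
Test candidates g = 2, 3, … against the prime factors q ∈ {2, 5, 7} of φ(71): g is a generator iff g^(70/q) ≢ 1 for every such q.
g = 2: 2^35 ≡ 1 — hits 1, so not a primitive root.
g = 3: 3^35 ≡ 1 — hits 1, so not a primitive root.
g = 4: 4^35 ≡ 1 — hits 1, so not a primitive root.
g = 5: 5^35 ≡ 1 — hits 1, so not a primitive root.
g = 6: 6^35 ≡ 1 — hits 1, so not a primitive root.
g = 7: 7^35 ≡ 70; 7^14 ≡ 54; 7^10 ≡ 45 — none is 1, so 7 is a primitive root.
So 7 is the smallest generator of (Z/71Z)^×.

7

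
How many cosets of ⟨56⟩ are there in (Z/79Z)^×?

ord(56) | φ(79) = 79 − 1 = 78 = 2 · 3 · 13.
Divisors of 78: 1, 2, 3, 6, 13, 26, 39, 78.
Test each divisor d:
56^1 ≡ 56 (mod 79)
56^2 ≡ 55 (mod 79)
56^3 ≡ 78 (mod 79)
56^6 ≡ 1 (mod 79) ✓
So ord_79(56) = 6, hence |⟨56⟩| = 6.
The index is φ(79) / ord(56) = 78 / 6 = 13.

13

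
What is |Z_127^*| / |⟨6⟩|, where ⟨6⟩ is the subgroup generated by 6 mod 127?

The order of 6 must divide φ(127) = 127 − 1 = 126 = 2 · 3^2 · 7.
Divisors of 126: 1, 2, 3, 6, 7, 9, 14, 18, 21, 42, 63, 126.
Evaluate successive powers at the divisors of 126:
6^1 ≡ 6 (mod 127)
6^2 ≡ 36 (mod 127)
6^3 ≡ 89 (mod 127)
6^6 ≡ 47 (mod 127)
6^7 ≡ 28 (mod 127)
6^9 ≡ 119 (mod 127)
6^14 ≡ 22 (mod 127)
6^18 ≡ 64 (mod 127)
6^21 ≡ 108 (mod 127)
6^42 ≡ 107 (mod 127)
6^63 ≡ 126 (mod 127)
6^126 ≡ 1 (mod 127) ✓
So ord_127(6) = 126, hence |⟨6⟩| = 126.
[(Z/127Z)^× : ⟨6⟩] = 126/126 = 1.

1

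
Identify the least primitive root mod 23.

5

φ(23) = 23 − 1 = 22 = 2 · 11.
Test candidates g = 2, 3, … against the prime factors q ∈ {2, 11} of φ(23): g is a generator iff g^(22/q) ≢ 1 for every such q.
g = 2: 2^11 ≡ 1 — hits 1, so not a primitive root.
g = 3: 3^11 ≡ 1 — hits 1, so not a primitive root.
g = 4: 4^11 ≡ 1 — hits 1, so not a primitive root.
g = 5: 5^11 ≡ 22; 5^2 ≡ 2 — none is 1, so 5 is a primitive root.
So 5 is the smallest generator of (Z/23Z)^×.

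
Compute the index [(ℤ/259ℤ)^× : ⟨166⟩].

ord(166) | φ(259) = φ(7·37) = (7−1)·(37−1) = 6·36 = 216 = 2^3 · 3^3.
Divisors of 216: 1, 2, 3, 4, 6, 8, 9, 12, 18, 24, 27, 36, 54, 72, 108, 216.
Test each divisor d:
166^1 ≡ 166
166^2 ≡ 102
166^3 ≡ 97
166^4 ≡ 44
166^6 ≡ 85
166^8 ≡ 123
166^9 ≡ 216
166^12 ≡ 232
166^18 ≡ 36
166^24 ≡ 211
166^27 ≡ 6
166^36 ≡ 1
So ord_259(166) = 36, hence |⟨166⟩| = 36.
[(Z/259Z)^× : ⟨166⟩] = 216/36 = 6.

6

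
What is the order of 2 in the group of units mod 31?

5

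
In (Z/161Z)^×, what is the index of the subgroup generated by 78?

Since 78 ∈ (Z/161Z)^×, its order divides φ(161) = φ(7·23) = (7−1)·(23−1) = 6·22 = 132 = 2^2 · 3 · 11.
Divisors of 132: 1, 2, 3, 4, 6, 11, 12, 22, 33, 44, 66, 132.
Compute 78^d (mod 161) for the divisors d until we hit 1:
78^1 ≡ 78 (mod 161)
78^2 ≡ 127 (mod 161)
78^3 ≡ 85 (mod 161)
78^4 ≡ 29 (mod 161)
78^6 ≡ 141 (mod 161)
78^11 ≡ 1 (mod 161) ✓
The order of 78 is 11, so the subgroup it generates has 11 elements.
[(Z/161Z)^× : ⟨78⟩] = 132/11 = 12.

12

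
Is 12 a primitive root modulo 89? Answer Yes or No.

No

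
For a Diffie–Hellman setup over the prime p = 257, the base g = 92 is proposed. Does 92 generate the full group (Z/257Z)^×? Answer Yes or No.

No

φ(257) = 257 − 1 = 256 = 2^8.
It suffices to check that the order of 92 is not a proper divisor of 256: compute 92^(256/q) for q ∈ {2}.
92^128 ≡ 1 (mod 257)  [q = 2: ≡ 1 ✗]
The check at q = 2 fails, so 92 generates a proper subgroup.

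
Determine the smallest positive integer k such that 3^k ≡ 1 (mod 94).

Since 3 ∈ (Z/94Z)^×, its order divides φ(94) = φ(2)·φ(47) = 1·46 = 46 = 2 · 23.
Divisors of 46: 1, 2, 23, 46.
Check 3^d mod 94 for each divisor in increasing order:
3^1 ≡ 3
3^2 ≡ 9
3^23 ≡ 1
The smallest such exponent is 23, so the order of 3 is 23.

23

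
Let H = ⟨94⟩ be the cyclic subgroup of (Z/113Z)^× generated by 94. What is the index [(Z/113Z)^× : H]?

1

ord(94) | φ(113) = 113 − 1 = 112 = 2^4 · 7.
Divisors of 112: 1, 2, 4, 7, 8, 14, 16, 28, 56, 112.
Test each divisor d:
94^1 ≡ 94 (mod 113)
94^2 ≡ 22 (mod 113)
94^4 ≡ 32 (mod 113)
94^7 ≡ 71 (mod 113)
94^8 ≡ 7 (mod 113)
94^14 ≡ 69 (mod 113)
94^16 ≡ 49 (mod 113)
94^28 ≡ 15 (mod 113)
94^56 ≡ 112 (mod 113)
94^112 ≡ 1 (mod 113) ✓
The order of 94 is 112, so the subgroup it generates has 112 elements.
Index = |(Z/113Z)^×| / |⟨94⟩| = 112 / 112 = 1.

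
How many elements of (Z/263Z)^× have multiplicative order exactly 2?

1

φ(263) = 263 − 1 = 262 = 2 · 131.
In a cyclic group of order 262, there are φ(d) elements of order d for each divisor d of 262, and zero for non-divisors.
2 | 262, and φ(2) = 2 − 1 = 1.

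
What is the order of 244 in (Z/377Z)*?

12

By Lagrange's theorem, ord_377(244) divides φ(377) = φ(13·29) = (13−1)·(29−1) = 12·28 = 336 = 2^4 · 3 · 7.
Divisors of 336: 1, 2, 3, 4, 6, 7, 8, 12, 14, 16, 21, 24, 28, 42, 48, 56, 84, 112, 168, 336.
Check 244^d mod 377 for each divisor in increasing order:
244^1 ≡ 244 (mod 377)
244^2 ≡ 347 (mod 377)
244^3 ≡ 220 (mod 377)
244^4 ≡ 146 (mod 377)
244^6 ≡ 144 (mod 377)
244^7 ≡ 75 (mod 377)
244^8 ≡ 204 (mod 377)
244^12 ≡ 1 (mod 377) ✓
Hence ord(244) = 12.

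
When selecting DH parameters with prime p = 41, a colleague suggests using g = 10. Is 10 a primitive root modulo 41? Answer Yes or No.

No

φ(41) = 41 − 1 = 40 = 2^3 · 5.
An element g generates (Z/41Z)^× iff g^(40/q) ≢ 1 (mod 41) for each prime q ∈ {2, 5}.
10^20 ≡ 1 (mod 41)  [q = 2: ≡ 1 ✗]
10^8 ≡ 16 (mod 41)  [q = 5: ≢ 1 ✓]
The check at q = 2 fails, so 10 generates a proper subgroup.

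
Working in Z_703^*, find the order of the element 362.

ord(362) | φ(703) = φ(19·37) = (19−1)·(37−1) = 18·36 = 648 = 2^3 · 3^4.
Divisors of 648: 1, 2, 3, 4, 6, 8, 9, 12, 18, 24, 27, 36, 54, 72, 81, 108, 162, 216, 324, 648.
Evaluate successive powers at the divisors of 648:
362^1 ≡ 362 (mod 703)
362^2 ≡ 286 (mod 703)
362^3 ≡ 191 (mod 703)
362^4 ≡ 248 (mod 703)
362^6 ≡ 628 (mod 703)
362^8 ≡ 343 (mod 703)
362^9 ≡ 438 (mod 703)
362^12 ≡ 1 (mod 703) ✓
The smallest such exponent is 12, so the order of 362 is 12.

12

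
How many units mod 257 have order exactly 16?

8

φ(257) = 257 − 1 = 256 = 2^8.
(Z/257Z)^× is cyclic (|G| = 256); a cyclic group of order m has exactly φ(d) elements of each order d | m, and none otherwise.
16 = 2^4 divides 256, and φ(16) = 8.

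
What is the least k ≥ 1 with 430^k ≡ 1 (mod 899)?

70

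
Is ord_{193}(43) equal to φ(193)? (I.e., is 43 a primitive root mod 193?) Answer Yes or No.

No

φ(193) = 193 − 1 = 192 = 2^6 · 3.
Test 43^(192/q) mod 193 for each prime factor q of 192:
43^96 ≡ 1 (mod 193)  [q = 2: ≡ 1 ✗]
43^64 ≡ 1 (mod 193)  [q = 3: ≡ 1 ✗]
Since 43^96 ≡ 1, the order of 43 divides 96 < 192, so 43 is not a primitive root.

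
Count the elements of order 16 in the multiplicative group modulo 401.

φ(401) = 401 − 1 = 400 = 2^4 · 5^2.
Since (Z/401Z)^× is cyclic of order 400, the number of elements of order d is φ(d) when d | 400 and 0 otherwise.
16 = 2^4 divides 400, and φ(16) = 8.

8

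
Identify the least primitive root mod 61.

2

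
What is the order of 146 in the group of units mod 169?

3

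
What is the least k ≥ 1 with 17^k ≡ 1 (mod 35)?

Since 17 ∈ (Z/35Z)^×, its order divides φ(35) = φ(5·7) = (5−1)·(7−1) = 4·6 = 24 = 2^3 · 3.
Divisors of 24: 1, 2, 3, 4, 6, 8, 12, 24.
Evaluate successive powers at the divisors of 24:
17^1 ≡ 17 (mod 35)
17^2 ≡ 9 (mod 35)
17^3 ≡ 13 (mod 35)
17^4 ≡ 11 (mod 35)
17^6 ≡ 29 (mod 35)
17^8 ≡ 16 (mod 35)
17^12 ≡ 1 (mod 35) ✓
So ord_35(17) = 12.

12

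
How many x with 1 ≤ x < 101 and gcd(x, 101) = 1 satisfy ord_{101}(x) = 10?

4

φ(101) = 101 − 1 = 100 = 2^2 · 5^2.
In a cyclic group of order 100, there are φ(d) elements of order d for each divisor d of 100, and zero for non-divisors.
10 = 2 · 5 divides 100, and φ(10) = 4.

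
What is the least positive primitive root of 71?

7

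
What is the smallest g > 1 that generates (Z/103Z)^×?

φ(103) = 103 − 1 = 102 = 2 · 3 · 17.
g is a primitive root iff g^(102/q) ≢ 1 (mod 103) for each prime q ∈ {2, 3, 17}.
g = 2: 2^51 ≡ 1 — hits 1, so not a primitive root.
g = 3: 3^51 ≡ 102; 3^34 ≡ 1 — hits 1, so not a primitive root.
g = 4: 4^51 ≡ 1 — hits 1, so not a primitive root.
g = 5: 5^51 ≡ 102; 5^34 ≡ 56; 5^6 ≡ 72 — none is 1, so 5 is a primitive root.
So 5 is the smallest generator of (Z/103Z)^×.

5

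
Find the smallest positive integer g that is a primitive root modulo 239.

7

φ(239) = 239 − 1 = 238 = 2 · 7 · 17.
Test candidates g = 2, 3, … against the prime factors q ∈ {2, 7, 17} of φ(239): g is a generator iff g^(238/q) ≢ 1 for every such q.
g = 2: 2^119 ≡ 1 — hits 1, so not a primitive root.
g = 3: 3^119 ≡ 1 — hits 1, so not a primitive root.
g = 4: 4^119 ≡ 1 — hits 1, so not a primitive root.
g = 5: 5^119 ≡ 1 — hits 1, so not a primitive root.
g = 6: 6^119 ≡ 1 — hits 1, so not a primitive root.
g = 7: 7^119 ≡ 238; 7^34 ≡ 24; 7^14 ≡ 211 — none is 1, so 7 is a primitive root.
The smallest primitive root modulo 239 is 7.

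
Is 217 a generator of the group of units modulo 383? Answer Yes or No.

φ(383) = 383 − 1 = 382 = 2 · 191.
Test 217^(382/q) mod 383 for each prime factor q of 382:
217^191 ≡ 1 (mod 383)  [q = 2: ≡ 1 ✗]
217^2 ≡ 363 (mod 383)  [q = 191: ≢ 1 ✓]
217^191 ≡ 1 shows ord(217) | 191, strictly less than φ(383); not a primitive root.

No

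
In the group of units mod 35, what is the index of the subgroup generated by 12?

Since 12 ∈ (Z/35Z)^×, its order divides φ(35) = φ(5·7) = (5−1)·(7−1) = 4·6 = 24 = 2^3 · 3.
Divisors of 24: 1, 2, 3, 4, 6, 8, 12, 24.
Test each divisor d:
12^1 ≡ 12 (mod 35)
12^2 ≡ 4 (mod 35)
12^3 ≡ 13 (mod 35)
12^4 ≡ 16 (mod 35)
12^6 ≡ 29 (mod 35)
12^8 ≡ 11 (mod 35)
12^12 ≡ 1 (mod 35) ✓
The order of 12 is 12, so the subgroup it generates has 12 elements.
Index = |(Z/35Z)^×| / |⟨12⟩| = 24 / 12 = 2.

2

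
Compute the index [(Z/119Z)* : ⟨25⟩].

Since 25 ∈ (Z/119Z)^×, its order divides φ(119) = φ(7·17) = (7−1)·(17−1) = 6·16 = 96 = 2^5 · 3.
Divisors of 96: 1, 2, 3, 4, 6, 8, 12, 16, 24, 32, 48, 96.
Test each divisor d:
25^1 ≡ 25 (mod 119)
25^2 ≡ 30 (mod 119)
25^3 ≡ 36 (mod 119)
25^4 ≡ 67 (mod 119)
25^6 ≡ 106 (mod 119)
25^8 ≡ 86 (mod 119)
25^12 ≡ 50 (mod 119)
25^16 ≡ 18 (mod 119)
25^24 ≡ 1 (mod 119) ✓
Thus |⟨25⟩| = ord(25) = 24.
[(Z/119Z)^× : ⟨25⟩] = 96/24 = 4.

4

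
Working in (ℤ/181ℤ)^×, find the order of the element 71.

The order of 71 must divide φ(181) = 181 − 1 = 180 = 2^2 · 3^2 · 5.
Divisors of 180: 1, 2, 3, 4, 5, 6, 9, 10, 12, 15, 18, 20, 30, 36, 45, 60, 90, 180.
Evaluate successive powers at the divisors of 180:
71^1 ≡ 71
71^2 ≡ 154
71^3 ≡ 74
71^4 ≡ 5
71^5 ≡ 174
71^6 ≡ 46
71^9 ≡ 146
71^10 ≡ 49
71^12 ≡ 125
71^15 ≡ 19
71^18 ≡ 139
71^20 ≡ 48
71^30 ≡ 180
71^36 ≡ 135
71^45 ≡ 162
71^60 ≡ 1
Hence ord(71) = 60.

60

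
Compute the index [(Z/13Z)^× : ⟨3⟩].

4

The order of 3 must divide φ(13) = 13 − 1 = 12 = 2^2 · 3.
Divisors of 12: 1, 2, 3, 4, 6, 12.
Compute 3^d (mod 13) for the divisors d until we hit 1:
3^1 ≡ 3
3^2 ≡ 9
3^3 ≡ 1
Thus |⟨3⟩| = ord(3) = 3.
[(Z/13Z)^× : ⟨3⟩] = 12/3 = 4.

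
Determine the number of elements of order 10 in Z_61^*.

4

φ(61) = 61 − 1 = 60 = 2^2 · 3 · 5.
In a cyclic group of order 60, there are φ(d) elements of order d for each divisor d of 60, and zero for non-divisors.
10 = 2 · 5 divides 60, and φ(10) = 4.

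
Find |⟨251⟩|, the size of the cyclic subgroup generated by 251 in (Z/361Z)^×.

171

The order of 251 must divide φ(361) = φ(19^2) = 19·(19−1) = 342 = 2 · 3^2 · 19.
Divisors of 342: 1, 2, 3, 6, 9, 18, 19, 38, 57, 114, 171, 342.
Evaluate successive powers at the divisors of 342:
251^1 ≡ 251 (mod 361)
251^2 ≡ 187 (mod 361)
251^3 ≡ 7 (mod 361)
251^6 ≡ 49 (mod 361)
251^9 ≡ 343 (mod 361)
251^18 ≡ 324 (mod 361)
251^19 ≡ 99 (mod 361)
251^38 ≡ 54 (mod 361)
251^57 ≡ 292 (mod 361)
251^114 ≡ 68 (mod 361)
251^171 ≡ 1 (mod 361) ✓
Therefore the multiplicative order of 251 modulo 361 is 171.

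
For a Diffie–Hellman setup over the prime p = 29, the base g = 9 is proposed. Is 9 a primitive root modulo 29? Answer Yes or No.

φ(29) = 29 − 1 = 28 = 2^2 · 7.
An element g generates (Z/29Z)^× iff g^(28/q) ≢ 1 (mod 29) for each prime q ∈ {2, 7}.
9^14 ≡ 1 (mod 29)  [q = 2: ≡ 1 ✗]
9^4 ≡ 7 (mod 29)  [q = 7: ≢ 1 ✓]
The check at q = 2 fails, so 9 generates a proper subgroup.

No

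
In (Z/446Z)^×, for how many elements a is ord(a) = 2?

1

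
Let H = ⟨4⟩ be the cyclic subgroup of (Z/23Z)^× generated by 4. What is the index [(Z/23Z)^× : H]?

2

ord(4) | φ(23) = 23 − 1 = 22 = 2 · 11.
Divisors of 22: 1, 2, 11, 22.
Compute 4^d (mod 23) for the divisors d until we hit 1:
4^1 ≡ 4
4^2 ≡ 16
4^11 ≡ 1
So ord_23(4) = 11, hence |⟨4⟩| = 11.
[(Z/23Z)^× : ⟨4⟩] = 22/11 = 2.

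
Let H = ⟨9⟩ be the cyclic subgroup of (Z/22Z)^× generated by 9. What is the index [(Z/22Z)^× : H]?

ord(9) | φ(22) = φ(2)·φ(11) = 1·10 = 10 = 2 · 5.
Divisors of 10: 1, 2, 5, 10.
Check 9^d mod 22 for each divisor in increasing order:
9^1 ≡ 9
9^2 ≡ 15
9^5 ≡ 1
So ord_22(9) = 5, hence |⟨9⟩| = 5.
Index = |(Z/22Z)^×| / |⟨9⟩| = 10 / 5 = 2.

2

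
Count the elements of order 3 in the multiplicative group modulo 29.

0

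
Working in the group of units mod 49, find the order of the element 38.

Since 38 ∈ (Z/49Z)^×, its order divides φ(49) = φ(7^2) = 7·(7−1) = 42 = 2 · 3 · 7.
Divisors of 42: 1, 2, 3, 6, 7, 14, 21, 42.
Check 38^d mod 49 for each divisor in increasing order:
38^1 ≡ 38
38^2 ≡ 23
38^3 ≡ 41
38^6 ≡ 15
38^7 ≡ 31
38^14 ≡ 30
38^21 ≡ 48
38^42 ≡ 1
Therefore the multiplicative order of 38 modulo 49 is 42.

42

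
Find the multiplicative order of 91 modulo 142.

Since 91 ∈ (Z/142Z)^×, its order divides φ(142) = φ(2)·φ(71) = 1·70 = 70 = 2 · 5 · 7.
Divisors of 70: 1, 2, 5, 7, 10, 14, 35, 70.
Check 91^d mod 142 for each divisor in increasing order:
91^1 ≡ 91
91^2 ≡ 45
91^5 ≡ 101
91^7 ≡ 1
So ord_142(91) = 7.

7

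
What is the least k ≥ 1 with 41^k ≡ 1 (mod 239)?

238

Since 41 ∈ (Z/239Z)^×, its order divides φ(239) = 239 − 1 = 238 = 2 · 7 · 17.
Divisors of 238: 1, 2, 7, 14, 17, 34, 119, 238.
Evaluate successive powers at the divisors of 238:
41^1 ≡ 41
41^2 ≡ 8
41^7 ≡ 199
41^14 ≡ 166
41^17 ≡ 195
41^34 ≡ 24
41^119 ≡ 238
41^238 ≡ 1
The smallest such exponent is 238, so the order of 41 is 238.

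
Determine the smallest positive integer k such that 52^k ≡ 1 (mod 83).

ord(52) | φ(83) = 83 − 1 = 82 = 2 · 41.
Divisors of 82: 1, 2, 41, 82.
Evaluate successive powers at the divisors of 82:
52^1 ≡ 52
52^2 ≡ 48
52^41 ≡ 82
52^82 ≡ 1
Hence ord(52) = 82.

82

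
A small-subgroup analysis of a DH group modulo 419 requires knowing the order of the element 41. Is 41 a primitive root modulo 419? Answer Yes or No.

No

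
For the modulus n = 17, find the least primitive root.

3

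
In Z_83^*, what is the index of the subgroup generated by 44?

2

ord(44) | φ(83) = 83 − 1 = 82 = 2 · 41.
Divisors of 82: 1, 2, 41, 82.
Compute 44^d (mod 83) for the divisors d until we hit 1:
44^1 ≡ 44 (mod 83)
44^2 ≡ 27 (mod 83)
44^41 ≡ 1 (mod 83) ✓
The order of 44 is 41, so the subgroup it generates has 41 elements.
The index is φ(83) / ord(44) = 82 / 41 = 2.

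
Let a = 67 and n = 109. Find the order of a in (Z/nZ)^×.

108

By Lagrange's theorem, ord_109(67) divides φ(109) = 109 − 1 = 108 = 2^2 · 3^3.
Divisors of 108: 1, 2, 3, 4, 6, 9, 12, 18, 27, 36, 54, 108.
Evaluate successive powers at the divisors of 108:
67^1 ≡ 67
67^2 ≡ 20
67^3 ≡ 32
67^4 ≡ 73
67^6 ≡ 43
67^9 ≡ 68
67^12 ≡ 105
67^18 ≡ 46
67^27 ≡ 76
67^36 ≡ 45
67^54 ≡ 108
67^108 ≡ 1
Therefore the multiplicative order of 67 modulo 109 is 108.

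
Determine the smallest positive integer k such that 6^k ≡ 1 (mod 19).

9

By Lagrange's theorem, ord_19(6) divides φ(19) = 19 − 1 = 18 = 2 · 3^2.
Divisors of 18: 1, 2, 3, 6, 9, 18.
Test each divisor d:
6^1 ≡ 6
6^2 ≡ 17
6^3 ≡ 7
6^6 ≡ 11
6^9 ≡ 1
The smallest such exponent is 9, so the order of 6 is 9.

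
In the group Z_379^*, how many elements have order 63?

φ(379) = 379 − 1 = 378 = 2 · 3^3 · 7.
In a cyclic group of order 378, there are φ(d) elements of order d for each divisor d of 378, and zero for non-divisors.
63 = 3^2 · 7 divides 378, and φ(63) = 36.

36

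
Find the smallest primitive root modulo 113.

φ(113) = 113 − 1 = 112 = 2^4 · 7.
g is a primitive root iff g^(112/q) ≢ 1 (mod 113) for each prime q ∈ {2, 7}.
g = 2: 2^56 ≡ 1 — hits 1, so not a primitive root.
g = 3: 3^56 ≡ 112; 3^16 ≡ 49 — none is 1, so 3 is a primitive root.
So 3 is the smallest generator of (Z/113Z)^×.

3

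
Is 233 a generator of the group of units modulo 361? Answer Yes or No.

φ(361) = φ(19^2) = 19·(19−1) = 342 = 2 · 3^2 · 19.
It suffices to check that the order of 233 is not a proper divisor of 342: compute 233^(342/q) for q ∈ {2, 3, 19}.
233^171 ≡ 1 (mod 361)  [q = 2: ≡ 1 ✗]
233^114 ≡ 292 (mod 361)  [q = 3: ≢ 1 ✓]
233^18 ≡ 39 (mod 361)  [q = 19: ≢ 1 ✓]
The check at q = 2 fails, so 233 generates a proper subgroup.

No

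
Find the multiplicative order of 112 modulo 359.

ord(112) | φ(359) = 359 − 1 = 358 = 2 · 179.
Divisors of 358: 1, 2, 179, 358.
Compute 112^d (mod 359) for the divisors d until we hit 1:
112^1 ≡ 112
112^2 ≡ 338
112^179 ≡ 358
112^358 ≡ 1
Hence ord(112) = 358.

358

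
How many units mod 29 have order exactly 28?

12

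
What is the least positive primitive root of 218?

φ(218) = φ(2)·φ(109) = 1·108 = 108 = 2^2 · 3^3.
g is a primitive root iff g^(108/q) ≢ 1 (mod 218) for each prime q ∈ {2, 3}.
g = 2: gcd(2, 218) = 2 > 1, not a unit — skip.
g = 3: 3^54 ≡ 1 — hits 1, so not a primitive root.
g = 4: gcd(4, 218) = 2 > 1, not a unit — skip.
g = 5: 5^54 ≡ 1 — hits 1, so not a primitive root.
g = 6: gcd(6, 218) = 2 > 1, not a unit — skip.
g = 7: 7^54 ≡ 1 — hits 1, so not a primitive root.
g = 8: gcd(8, 218) = 2 > 1, not a unit — skip.
g = 9: 9^54 ≡ 1 — hits 1, so not a primitive root.
g = 10: gcd(10, 218) = 2 > 1, not a unit — skip.
g = 11: 11^54 ≡ 217; 11^36 ≡ 45 — none is 1, so 11 is a primitive root.
The smallest primitive root modulo 218 is 11.

11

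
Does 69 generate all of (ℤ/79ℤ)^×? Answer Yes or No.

No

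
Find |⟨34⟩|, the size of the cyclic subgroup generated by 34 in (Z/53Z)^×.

52

By Lagrange's theorem, ord_53(34) divides φ(53) = 53 − 1 = 52 = 2^2 · 13.
Divisors of 52: 1, 2, 4, 13, 26, 52.
Evaluate successive powers at the divisors of 52:
34^1 ≡ 34 (mod 53)
34^2 ≡ 43 (mod 53)
34^4 ≡ 47 (mod 53)
34^13 ≡ 23 (mod 53)
34^26 ≡ 52 (mod 53)
34^52 ≡ 1 (mod 53) ✓
Hence ord(34) = 52.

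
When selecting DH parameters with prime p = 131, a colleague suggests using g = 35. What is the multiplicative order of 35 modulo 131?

The order of 35 must divide φ(131) = 131 − 1 = 130 = 2 · 5 · 13.
Divisors of 130: 1, 2, 5, 10, 13, 26, 65, 130.
Compute 35^d (mod 131) for the divisors d until we hit 1:
35^1 ≡ 35 (mod 131)
35^2 ≡ 46 (mod 131)
35^5 ≡ 45 (mod 131)
35^10 ≡ 60 (mod 131)
35^13 ≡ 53 (mod 131)
35^26 ≡ 58 (mod 131)
35^65 ≡ 1 (mod 131) ✓
Hence ord(35) = 65.

65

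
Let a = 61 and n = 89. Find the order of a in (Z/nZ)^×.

88

By Lagrange's theorem, ord_89(61) divides φ(89) = 89 − 1 = 88 = 2^3 · 11.
Divisors of 88: 1, 2, 4, 8, 11, 22, 44, 88.
Test each divisor d:
61^1 ≡ 61 (mod 89)
61^2 ≡ 72 (mod 89)
61^4 ≡ 22 (mod 89)
61^8 ≡ 39 (mod 89)
61^11 ≡ 52 (mod 89)
61^22 ≡ 34 (mod 89)
61^44 ≡ 88 (mod 89)
61^88 ≡ 1 (mod 89) ✓
Hence ord(61) = 88.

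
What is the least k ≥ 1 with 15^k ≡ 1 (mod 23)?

22

ord(15) | φ(23) = 23 − 1 = 22 = 2 · 11.
Divisors of 22: 1, 2, 11, 22.
Compute 15^d (mod 23) for the divisors d until we hit 1:
15^1 ≡ 15 (mod 23)
15^2 ≡ 18 (mod 23)
15^11 ≡ 22 (mod 23)
15^22 ≡ 1 (mod 23) ✓
So ord_23(15) = 22.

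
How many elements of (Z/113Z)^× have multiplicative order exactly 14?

φ(113) = 113 − 1 = 112 = 2^4 · 7.
(Z/113Z)^× is cyclic (|G| = 112); a cyclic group of order m has exactly φ(d) elements of each order d | m, and none otherwise.
14 = 2 · 7 divides 112, and φ(14) = 6.

6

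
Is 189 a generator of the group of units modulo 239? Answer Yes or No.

φ(239) = 239 − 1 = 238 = 2 · 7 · 17.
189 is a primitive root mod 239 iff 189^(φ(239)/q) ≢ 1 for every prime q | φ(239), i.e. q ∈ {2, 7, 17}.
189^119 ≡ 238 (mod 239)  [q = 2: ≢ 1 ✓]
189^34 ≡ 10 (mod 239)  [q = 7: ≢ 1 ✓]
189^14 ≡ 67 (mod 239)  [q = 17: ≢ 1 ✓]
All checks pass, so 189 has order 238 and is a primitive root modulo 239.

Yes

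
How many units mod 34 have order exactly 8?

4

φ(34) = φ(2)·φ(17) = 1·16 = 16 = 2^4.
(Z/34Z)^× is cyclic (|G| = 16); a cyclic group of order m has exactly φ(d) elements of each order d | m, and none otherwise.
8 = 2^3 divides 16, and φ(8) = 4.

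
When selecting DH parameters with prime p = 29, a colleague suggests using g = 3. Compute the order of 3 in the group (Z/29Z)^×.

28

Since 3 ∈ (Z/29Z)^×, its order divides φ(29) = 29 − 1 = 28 = 2^2 · 7.
Divisors of 28: 1, 2, 4, 7, 14, 28.
Test each divisor d:
3^1 ≡ 3
3^2 ≡ 9
3^4 ≡ 23
3^7 ≡ 12
3^14 ≡ 28
3^28 ≡ 1
So ord_29(3) = 28.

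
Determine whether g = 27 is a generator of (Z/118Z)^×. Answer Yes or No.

No

φ(118) = φ(2)·φ(59) = 1·58 = 58 = 2 · 29.
An element g generates (Z/118Z)^× iff g^(58/q) ≢ 1 (mod 118) for each prime q ∈ {2, 29}.
27^29 ≡ 1 (mod 118)  [q = 2: ≡ 1 ✗]
27^2 ≡ 21 (mod 118)  [q = 29: ≢ 1 ✓]
Since 27^29 ≡ 1, the order of 27 divides 29 < 58, so 27 is not a primitive root.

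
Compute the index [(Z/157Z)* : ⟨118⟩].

6

Since 118 ∈ (Z/157Z)^×, its order divides φ(157) = 157 − 1 = 156 = 2^2 · 3 · 13.
Divisors of 156: 1, 2, 3, 4, 6, 12, 13, 26, 39, 52, 78, 156.
Compute 118^d (mod 157) for the divisors d until we hit 1:
118^1 ≡ 118 (mod 157)
118^2 ≡ 108 (mod 157)
118^3 ≡ 27 (mod 157)
118^4 ≡ 46 (mod 157)
118^6 ≡ 101 (mod 157)
118^12 ≡ 153 (mod 157)
118^13 ≡ 156 (mod 157)
118^26 ≡ 1 (mod 157) ✓
Thus |⟨118⟩| = ord(118) = 26.
The index is φ(157) / ord(118) = 156 / 26 = 6.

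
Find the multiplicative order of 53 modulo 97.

48

Since 53 ∈ (Z/97Z)^×, its order divides φ(97) = 97 − 1 = 96 = 2^5 · 3.
Divisors of 96: 1, 2, 3, 4, 6, 8, 12, 16, 24, 32, 48, 96.
Evaluate successive powers at the divisors of 96:
53^1 ≡ 53
53^2 ≡ 93
53^3 ≡ 79
53^4 ≡ 16
53^6 ≡ 33
53^8 ≡ 62
53^12 ≡ 22
53^16 ≡ 61
53^24 ≡ 96
53^32 ≡ 35
53^48 ≡ 1
Therefore the multiplicative order of 53 modulo 97 is 48.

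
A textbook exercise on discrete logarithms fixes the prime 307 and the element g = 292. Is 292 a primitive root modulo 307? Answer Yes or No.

φ(307) = 307 − 1 = 306 = 2 · 3^2 · 17.
It suffices to check that the order of 292 is not a proper divisor of 306: compute 292^(306/q) for q ∈ {2, 3, 17}.
292^153 ≡ 306 (mod 307)  [q = 2: ≢ 1 ✓]
292^102 ≡ 289 (mod 307)  [q = 3: ≢ 1 ✓]
292^18 ≡ 64 (mod 307)  [q = 17: ≢ 1 ✓]
None equal 1, so ord_307(292) = 306: 292 is a primitive root.

Yes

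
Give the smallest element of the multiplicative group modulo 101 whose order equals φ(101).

φ(101) = 101 − 1 = 100 = 2^2 · 5^2.
Test candidates g = 2, 3, … against the prime factors q ∈ {2, 5} of φ(101): g is a generator iff g^(100/q) ≢ 1 for every such q.
g = 2: 2^50 ≡ 100; 2^20 ≡ 95 — none is 1, so 2 is a primitive root.
So 2 is the smallest generator of (Z/101Z)^×.

2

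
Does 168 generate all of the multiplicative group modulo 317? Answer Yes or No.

φ(317) = 317 − 1 = 316 = 2^2 · 79.
It suffices to check that the order of 168 is not a proper divisor of 316: compute 168^(316/q) for q ∈ {2, 79}.
168^158 ≡ 1 (mod 317)  [q = 2: ≡ 1 ✗]
168^4 ≡ 121 (mod 317)  [q = 79: ≢ 1 ✓]
The check at q = 2 fails, so 168 generates a proper subgroup.

No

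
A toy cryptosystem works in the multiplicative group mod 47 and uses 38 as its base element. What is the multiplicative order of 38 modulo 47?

Since 38 ∈ (Z/47Z)^×, its order divides φ(47) = 47 − 1 = 46 = 2 · 23.
Divisors of 46: 1, 2, 23, 46.
Evaluate successive powers at the divisors of 46:
38^1 ≡ 38 (mod 47)
38^2 ≡ 34 (mod 47)
38^23 ≡ 46 (mod 47)
38^46 ≡ 1 (mod 47) ✓
Hence ord(38) = 46.

46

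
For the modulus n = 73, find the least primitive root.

φ(73) = 73 − 1 = 72 = 2^3 · 3^2.
g is a primitive root iff g^(72/q) ≢ 1 (mod 73) for each prime q ∈ {2, 3}.
g = 2: 2^36 ≡ 1 — hits 1, so not a primitive root.
g = 3: 3^36 ≡ 1 — hits 1, so not a primitive root.
g = 4: 4^36 ≡ 1 — hits 1, so not a primitive root.
g = 5: 5^36 ≡ 72; 5^24 ≡ 8 — none is 1, so 5 is a primitive root.
The smallest primitive root modulo 73 is 5.

5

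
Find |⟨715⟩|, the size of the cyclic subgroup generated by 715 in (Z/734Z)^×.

The order of 715 must divide φ(734) = φ(2)·φ(367) = 1·366 = 366 = 2 · 3 · 61.
Divisors of 366: 1, 2, 3, 6, 61, 122, 183, 366.
Evaluate successive powers at the divisors of 366:
715^1 ≡ 715
715^2 ≡ 361
715^3 ≡ 481
715^6 ≡ 151
715^61 ≡ 283
715^122 ≡ 83
715^183 ≡ 1
Hence ord(715) = 183.

183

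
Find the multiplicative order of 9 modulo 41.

4

Since 9 ∈ (Z/41Z)^×, its order divides φ(41) = 41 − 1 = 40 = 2^3 · 5.
Divisors of 40: 1, 2, 4, 5, 8, 10, 20, 40.
Compute 9^d (mod 41) for the divisors d until we hit 1:
9^1 ≡ 9 (mod 41)
9^2 ≡ 40 (mod 41)
9^4 ≡ 1 (mod 41) ✓
The smallest such exponent is 4, so the order of 9 is 4.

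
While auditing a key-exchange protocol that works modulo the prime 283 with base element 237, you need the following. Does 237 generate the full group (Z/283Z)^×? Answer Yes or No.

φ(283) = 283 − 1 = 282 = 2 · 3 · 47.
It suffices to check that the order of 237 is not a proper divisor of 282: compute 237^(282/q) for q ∈ {2, 3, 47}.
237^141 ≡ 1 (mod 283)  [q = 2: ≡ 1 ✗]
237^94 ≡ 238 (mod 283)  [q = 3: ≢ 1 ✓]
237^6 ≡ 256 (mod 283)  [q = 47: ≢ 1 ✓]
The check at q = 2 fails, so 237 generates a proper subgroup.

No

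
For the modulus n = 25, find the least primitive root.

φ(25) = φ(5^2) = 5·(5−1) = 20 = 2^2 · 5.
Test candidates g = 2, 3, … against the prime factors q ∈ {2, 5} of φ(25): g is a generator iff g^(20/q) ≢ 1 for every such q.
g = 2: 2^10 ≡ 24; 2^4 ≡ 16 — none is 1, so 2 is a primitive root.
Hence the least primitive root of 25 is 2.

2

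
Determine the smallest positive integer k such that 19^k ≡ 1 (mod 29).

By Lagrange's theorem, ord_29(19) divides φ(29) = 29 − 1 = 28 = 2^2 · 7.
Divisors of 28: 1, 2, 4, 7, 14, 28.
Test each divisor d:
19^1 ≡ 19 (mod 29)
19^2 ≡ 13 (mod 29)
19^4 ≡ 24 (mod 29)
19^7 ≡ 12 (mod 29)
19^14 ≡ 28 (mod 29)
19^28 ≡ 1 (mod 29) ✓
Hence ord(19) = 28.

28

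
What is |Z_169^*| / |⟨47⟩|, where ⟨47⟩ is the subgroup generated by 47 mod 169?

3

The order of 47 must divide φ(169) = φ(13^2) = 13·(13−1) = 156 = 2^2 · 3 · 13.
Divisors of 156: 1, 2, 3, 4, 6, 12, 13, 26, 39, 52, 78, 156.
Check 47^d mod 169 for each divisor in increasing order:
47^1 ≡ 47 (mod 169)
47^2 ≡ 12 (mod 169)
47^3 ≡ 57 (mod 169)
47^4 ≡ 144 (mod 169)
47^6 ≡ 38 (mod 169)
47^12 ≡ 92 (mod 169)
47^13 ≡ 99 (mod 169)
47^26 ≡ 168 (mod 169)
47^39 ≡ 70 (mod 169)
47^52 ≡ 1 (mod 169) ✓
The order of 47 is 52, so the subgroup it generates has 52 elements.
Index = |(Z/169Z)^×| / |⟨47⟩| = 156 / 52 = 3.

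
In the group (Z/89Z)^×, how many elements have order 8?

4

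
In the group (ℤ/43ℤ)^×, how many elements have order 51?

0

φ(43) = 43 − 1 = 42 = 2 · 3 · 7.
Since (Z/43Z)^× is cyclic of order 42, the number of elements of order d is φ(d) when d | 42 and 0 otherwise.
Here 42 is not a multiple of 51, so there are no elements of order 51.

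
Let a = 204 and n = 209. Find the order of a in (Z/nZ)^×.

Since 204 ∈ (Z/209Z)^×, its order divides φ(209) = φ(11·19) = (11−1)·(19−1) = 10·18 = 180 = 2^2 · 3^2 · 5.
Divisors of 180: 1, 2, 3, 4, 5, 6, 9, 10, 12, 15, 18, 20, 30, 36, 45, 60, 90, 180.
Check 204^d mod 209 for each divisor in increasing order:
204^1 ≡ 204
204^2 ≡ 25
204^3 ≡ 84
204^4 ≡ 207
204^5 ≡ 10
204^6 ≡ 159
204^9 ≡ 189
204^10 ≡ 100
204^12 ≡ 201
204^15 ≡ 164
204^18 ≡ 191
204^20 ≡ 177
204^30 ≡ 144
204^36 ≡ 115
204^45 ≡ 208
204^60 ≡ 45
204^90 ≡ 1
Hence ord(204) = 90.

90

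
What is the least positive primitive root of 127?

3

φ(127) = 127 − 1 = 126 = 2 · 3^2 · 7.
Test candidates g = 2, 3, … against the prime factors q ∈ {2, 3, 7} of φ(127): g is a generator iff g^(126/q) ≢ 1 for every such q.
g = 2: 2^63 ≡ 1 — hits 1, so not a primitive root.
g = 3: 3^63 ≡ 126; 3^42 ≡ 107; 3^18 ≡ 4 — none is 1, so 3 is a primitive root.
So 3 is the smallest generator of (Z/127Z)^×.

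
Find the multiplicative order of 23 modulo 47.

46

By Lagrange's theorem, ord_47(23) divides φ(47) = 47 − 1 = 46 = 2 · 23.
Divisors of 46: 1, 2, 23, 46.
Test each divisor d:
23^1 ≡ 23 (mod 47)
23^2 ≡ 12 (mod 47)
23^23 ≡ 46 (mod 47)
23^46 ≡ 1 (mod 47) ✓
The smallest such exponent is 46, so the order of 23 is 46.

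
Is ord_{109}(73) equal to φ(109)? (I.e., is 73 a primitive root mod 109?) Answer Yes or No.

No

φ(109) = 109 − 1 = 108 = 2^2 · 3^3.
It suffices to check that the order of 73 is not a proper divisor of 108: compute 73^(108/q) for q ∈ {2, 3}.
73^54 ≡ 1 (mod 109)  [q = 2: ≡ 1 ✗]
73^36 ≡ 45 (mod 109)  [q = 3: ≢ 1 ✓]
73^54 ≡ 1 shows ord(73) | 54, strictly less than φ(109); not a primitive root.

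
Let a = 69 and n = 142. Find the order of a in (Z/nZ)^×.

ord(69) | φ(142) = φ(2)·φ(71) = 1·70 = 70 = 2 · 5 · 7.
Divisors of 70: 1, 2, 5, 7, 10, 14, 35, 70.
Check 69^d mod 142 for each divisor in increasing order:
69^1 ≡ 69 (mod 142)
69^2 ≡ 75 (mod 142)
69^5 ≡ 39 (mod 142)
69^7 ≡ 85 (mod 142)
69^10 ≡ 101 (mod 142)
69^14 ≡ 125 (mod 142)
69^35 ≡ 141 (mod 142)
69^70 ≡ 1 (mod 142) ✓
So ord_142(69) = 70.

70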